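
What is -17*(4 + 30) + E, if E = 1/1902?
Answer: -1099355/1902 ≈ -578.00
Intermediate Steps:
E = 1/1902 ≈ 0.00052576
-17*(4 + 30) + E = -17*(4 + 30) + 1/1902 = -17*34 + 1/1902 = -578 + 1/1902 = -1099355/1902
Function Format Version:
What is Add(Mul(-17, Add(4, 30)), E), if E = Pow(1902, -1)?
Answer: Rational(-1099355, 1902) ≈ -578.00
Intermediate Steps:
E = Rational(1, 1902) ≈ 0.00052576
Add(Mul(-17, Add(4, 30)), E) = Add(Mul(-17, Add(4, 30)), Rational(1, 1902)) = Add(Mul(-17, 34), Rational(1, 1902)) = Add(-578, Rational(1, 1902)) = Rational(-1099355, 1902)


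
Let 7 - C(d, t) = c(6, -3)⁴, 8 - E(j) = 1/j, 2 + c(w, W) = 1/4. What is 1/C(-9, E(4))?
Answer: -256/609 ≈ -0.42036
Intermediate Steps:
c(w, W) = -7/4 (c(w, W) = -2 + 1/4 = -2 + 1*(¼) = -2 + ¼ = -7/4)
E(j) = 8 - 1/j
C(d, t) = -609/256 (C(d, t) = 7 - (-7/4)⁴ = 7 - 1*2401/256 = 7 - 2401/256 = -609/256)
1/C(-9, E(4)) = 1/(-609/256) = -256/609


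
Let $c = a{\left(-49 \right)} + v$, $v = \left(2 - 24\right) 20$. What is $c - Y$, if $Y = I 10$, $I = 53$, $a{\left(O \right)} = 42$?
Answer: $-928$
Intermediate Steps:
$v = -440$ ($v = \left(-22\right) 20 = -440$)
$Y = 530$ ($Y = 53 \cdot 10 = 530$)
$c = -398$ ($c = 42 - 440 = -398$)
$c - Y = -398 - 530 = -928$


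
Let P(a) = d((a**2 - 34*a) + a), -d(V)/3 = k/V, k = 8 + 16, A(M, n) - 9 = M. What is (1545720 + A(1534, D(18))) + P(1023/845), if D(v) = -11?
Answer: 2362142745891/1526657 ≈ 1.5473e+6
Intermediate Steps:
A(M, n) = 9 + M
k = 24
d(V) = -72/V
P(a) = -72/(a**2 - 33*a) (P(a) = -72/((a**2 - 34*a) + a) = -72/(a**2 - 33*a))
(1545720 + A(1534, D(18))) + P(1023/845) = (1545720 + (9 + 1534)) - 72/((1023/845)*(-33 + 1023/845)) = (1545720 + 1543) - 72/((1023*(1/845))*(-33 + 1023*(1/845))) = 1547263 - 72/(1023/845*(-33 + 1023/845)) = 1547263 - 72*845/1023/(-26862/845) = 1547263 - 72*845/1023*(-845/26862) = 1547263 + 2856100/1526657 = 2362142745891/1526657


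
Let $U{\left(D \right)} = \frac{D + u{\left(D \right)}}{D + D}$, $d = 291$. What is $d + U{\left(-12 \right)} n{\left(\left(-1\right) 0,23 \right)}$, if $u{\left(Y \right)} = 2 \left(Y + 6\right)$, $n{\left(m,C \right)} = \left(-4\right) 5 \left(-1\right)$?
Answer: $311$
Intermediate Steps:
$n{\left(m,C \right)} = 20$ ($n{\left(m,C \right)} = \left(-20\right) \left(-1\right) = 20$)
$u{\left(Y \right)} = 12 + 2 Y$ ($u{\left(Y \right)} = 2 \left(6 + Y\right) = 12 + 2 Y$)
$U{\left(D \right)} = \frac{12 + 3 D}{2 D}$ ($U{\left(D \right)} = \frac{D + \left(12 + 2 D\right)}{D + D} = \frac{12 + 3 D}{2 D}$)
$d + U{\left(-12 \right)} n{\left(\left(-1\right) 0,23 \right)} = 291 + \left(\frac{3}{2} + \frac{6}{-12}\right) 20 = 291 + \left(\frac{3}{2} + 6 \left(- \frac{1}{12}\right)\right) 20 = 291 + \left(\frac{3}{2} - \frac{1}{2}\right) 20 = 291 + 1 \cdot 20 = 291 + 20 = 311$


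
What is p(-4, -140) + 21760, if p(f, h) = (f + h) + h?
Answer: 21476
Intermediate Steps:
p(f, h) = f + 2*h
p(-4, -140) + 21760 = (-4 + 2*(-140)) + 21760 = (-4 - 280) + 21760 = -284 + 21760 = 21476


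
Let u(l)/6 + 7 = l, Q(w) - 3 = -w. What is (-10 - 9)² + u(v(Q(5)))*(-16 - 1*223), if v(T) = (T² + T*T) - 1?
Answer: 361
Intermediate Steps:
Q(w) = 3 - w
v(T) = -1 + 2*T² (v(T) = (T² + T²) - 1 = 2*T² - 1 = -1 + 2*T²)
u(l) = -42 + 6*l
(-10 - 9)² + u(v(Q(5)))*(-16 - 1*223) = (-10 - 9)² + (-42 + 6*(-1 + 2*(3 - 1*5)²))*(-16 - 1*223) = (-19)² + (-42 + 6*(-1 + 2*(3 - 5)²))*(-16 - 223) = 361 + (-42 + 6*(-1 + 2*(-2)²))*(-239) = 361 + (-42 + 6*(-1 + 2*4))*(-239) = 361 + (-42 + 6*(-1 + 8))*(-239) = 361 + (-42 + 6*7)*(-239) = 361 + (-42 + 42)*(-239) = 361 + 0*(-239) = 361 + 0 = 361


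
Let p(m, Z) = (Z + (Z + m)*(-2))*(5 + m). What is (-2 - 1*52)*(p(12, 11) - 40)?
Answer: 34290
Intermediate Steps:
p(m, Z) = (5 + m)*(-Z - 2*m) (p(m, Z) = (Z + (-2*Z - 2*m))*(5 + m) = (-Z - 2*m)*(5 + m) = (5 + m)*(-Z - 2*m))
(-2 - 1*52)*(p(12, 11) - 40) = (-2 - 1*52)*((-10*12 - 5*11 - 2*12² - 1*11*12) - 40) = (-2 - 52)*((-120 - 55 - 2*144 - 132) - 40) = -54*((-120 - 55 - 288 - 132) - 40) = -54*(-595 - 40) = -54*(-635) = 34290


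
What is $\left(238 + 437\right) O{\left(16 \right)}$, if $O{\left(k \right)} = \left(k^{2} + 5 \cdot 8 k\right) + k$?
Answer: $615600$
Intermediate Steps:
$O{\left(k \right)} = k^{2} + 41 k$ ($O{\left(k \right)} = \left(k^{2} + 40 k\right) + k = k^{2} + 41 k$)
$\left(238 + 437\right) O{\left(16 \right)} = \left(238 + 437\right) 16 \left(41 + 16\right) = 675 \cdot 16 \cdot 57 = 675 \cdot 912 = 615600$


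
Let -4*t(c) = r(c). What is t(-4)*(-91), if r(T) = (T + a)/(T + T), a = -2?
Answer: 273/16 ≈ 17.063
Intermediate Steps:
r(T) = (-2 + T)/(2*T) (r(T) = (T - 2)/(T + T) = (-2 + T)/((2*T)) = (-2 + T)*(1/(2*T)) = (-2 + T)/(2*T))
t(c) = -(-2 + c)/(8*c)
t(-4)*(-91) = ((1/8)*(2 - 1*(-4))/(-4))*(-91) = ((1/8)*(-1/4)*(2 + 4))*(-91) = ((1/8)*(-1/4)*6)*(-91) = -3/16*(-91) = 273/16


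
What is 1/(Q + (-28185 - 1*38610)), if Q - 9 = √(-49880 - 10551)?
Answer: -66786/4460430227 - I*√60431/4460430227 ≈ -1.4973e-5 - 5.5113e-8*I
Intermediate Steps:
Q = 9 + I*√60431 (Q = 9 + √(-49880 - 10551) = 9 + √(-60431) = 9 + I*√60431 ≈ 9.0 + 245.83*I)
1/(Q + (-28185 - 1*38610)) = 1/((9 + I*√60431) + (-28185 - 1*38610)) = 1/((9 + I*√60431) + (-28185 - 38610)) = 1/((9 + I*√60431) - 66795) = 1/(-66786 + I*√60431)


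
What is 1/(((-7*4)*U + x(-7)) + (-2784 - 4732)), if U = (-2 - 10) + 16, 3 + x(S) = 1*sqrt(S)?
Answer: -7631/58232168 - I*sqrt(7)/58232168 ≈ -0.00013104 - 4.5435e-8*I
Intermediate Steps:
x(S) = -3 + sqrt(S) (x(S) = -3 + 1*sqrt(S) = -3 + sqrt(S))
U = 4 (U = -12 + 16 = 4)
1/(((-7*4)*U + x(-7)) + (-2784 - 4732)) = 1/((-7*4*4 + (-3 + sqrt(-7))) + (-2784 - 4732)) = 1/((-28*4 + (-3 + I*sqrt(7))) - 7516) = 1/((-112 + (-3 + I*sqrt(7))) - 7516) = 1/((-115 + I*sqrt(7)) - 7516) = 1/(-7631 + I*sqrt(7))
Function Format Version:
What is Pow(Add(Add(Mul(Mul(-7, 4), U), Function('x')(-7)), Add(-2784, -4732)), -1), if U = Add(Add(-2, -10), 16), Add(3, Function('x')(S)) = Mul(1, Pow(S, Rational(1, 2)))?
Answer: Add(Rational(-7631, 58232168), Mul(Rational(-1, 58232168), I, Pow(7, Rational(1, 2)))) ≈ Add(-0.00013104, Mul(-4.5435e-8, I))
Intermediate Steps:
Function('x')(S) = Add(-3, Pow(S, Rational(1, 2))) (Function('x')(S) = Add(-3, Mul(1, Pow(S, Rational(1, 2)))) = Add(-3, Pow(S, Rational(1, 2))))
U = 4 (U = Add(-12, 16) = 4)
Pow(Add(Add(Mul(Mul(-7, 4), U), Function('x')(-7)), Add(-2784, -4732)), -1) = Pow(Add(Add(Mul(Mul(-7, 4), 4), Add(-3, Pow(-7, Rational(1, 2)))), Add(-2784, -4732)), -1) = Pow(Add(Add(Mul(-28, 4), Add(-3, Mul(I, Pow(7, Rational(1, 2))))), -7516), -1) = Pow(Add(Add(-112, Add(-3, Mul(I, Pow(7, Rational(1, 2))))), -7516), -1) = Pow(Add(Add(-115, Mul(I, Pow(7, Rational(1, 2)))), -7516), -1) = Pow(Add(-7631, Mul(I, Pow(7, Rational(1, 2)))), -1)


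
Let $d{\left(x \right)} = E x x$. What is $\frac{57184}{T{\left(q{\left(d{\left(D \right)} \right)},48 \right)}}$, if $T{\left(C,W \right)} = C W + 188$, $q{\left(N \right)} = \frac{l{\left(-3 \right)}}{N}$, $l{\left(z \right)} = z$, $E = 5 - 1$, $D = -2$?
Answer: $\frac{57184}{179} \approx 319.46$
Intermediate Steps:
$E = 4$ ($E = 5 - 1 = 4$)
$d{\left(x \right)} = 4 x^{2}$ ($d{\left(x \right)} = 4 x x = 4 x^{2}$)
$q{\left(N \right)} = - \frac{3}{N}$
$T{\left(C,W \right)} = 188 + C W$
$\frac{57184}{T{\left(q{\left(d{\left(D \right)} \right)},48 \right)}} = \frac{57184}{188 + - \frac{3}{4 \left(-2\right)^{2}} \cdot 48} = \frac{57184}{188 + - \frac{3}{4 \cdot 4} \cdot 48} = \frac{57184}{188 + - \frac{3}{16} \cdot 48} = \frac{57184}{188 + \left(-3\right) \frac{1}{16} \cdot 48} = \frac{57184}{188 - 9} = \frac{57184}{179}$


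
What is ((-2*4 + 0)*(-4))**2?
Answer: 1024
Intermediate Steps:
((-2*4 + 0)*(-4))**2 = ((-8 + 0)*(-4))**2 = (-8*(-4))**2 = 32**2 = 1024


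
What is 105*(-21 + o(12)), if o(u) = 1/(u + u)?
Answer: -17605/8 ≈ -2200.6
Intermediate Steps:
o(u) = 1/(2*u)
105*(-21 + o(12)) = 105*(-21 + (1/2)/12) = 105*(-21 + (1/2)*(1/12)) = 105*(-21 + 1/24) = 105*(-503/24) = -17605/8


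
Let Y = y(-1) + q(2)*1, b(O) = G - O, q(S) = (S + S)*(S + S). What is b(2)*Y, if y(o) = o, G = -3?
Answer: -75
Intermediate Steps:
q(S) = 4*S**2 (q(S) = (2*S)*(2*S) = 4*S**2)
b(O) = -3 - O
Y = 15 (Y = -1 + (4*2**2)*1 = -1 + (4*4)*1 = -1 + 16*1 = -1 + 16 = 15)
b(2)*Y = (-3 - 1*2)*15 = (-3 - 2)*15 = -5*15 = -75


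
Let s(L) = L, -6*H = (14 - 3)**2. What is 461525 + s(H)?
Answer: 2769029/6 ≈ 4.6151e+5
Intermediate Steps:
H = -121/6 (H = -(14 - 3)**2/6 = -1/6*11**2 = -1/6*121 = -121/6 ≈ -20.167)
461525 + s(H) = 461525 - 121/6 = 2769029/6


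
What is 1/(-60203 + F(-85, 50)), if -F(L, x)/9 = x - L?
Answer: -1/61418 ≈ -1.6282e-5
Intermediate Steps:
F(L, x) = -9*x + 9*L (F(L, x) = -9*(x - L) = -9*x + 9*L)
1/(-60203 + F(-85, 50)) = 1/(-60203 + (-9*50 + 9*(-85))) = 1/(-60203 + (-450 - 765)) = 1/(-60203 - 1215) = 1/(-61418) = -1/61418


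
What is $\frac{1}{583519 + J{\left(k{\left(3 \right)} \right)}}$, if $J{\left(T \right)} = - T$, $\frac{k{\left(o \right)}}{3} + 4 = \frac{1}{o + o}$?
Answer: $\frac{2}{1167061} \approx 1.7137 \cdot 10^{-6}$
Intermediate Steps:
$k{\left(o \right)} = -12 + \frac{3}{2 o}$ ($k{\left(o \right)} = -12 + \frac{3}{o + o} = -12 + \frac{3}{2 o}$)
$\frac{1}{583519 + J{\left(k{\left(3 \right)} \right)}} = \frac{1}{583519 - \left(-12 + \frac{3}{2 \cdot 3}\right)} = \frac{1}{583519 - \left(-12 + \frac{3}{2} \cdot \frac{1}{3}\right)} = \frac{1}{583519 - \left(-12 + \frac{1}{2}\right)} = \frac{1}{583519 - - \frac{23}{2}} = \frac{1}{583519 + \frac{23}{2}} = \frac{1}{\frac{1167061}{2}} = \frac{2}{1167061}$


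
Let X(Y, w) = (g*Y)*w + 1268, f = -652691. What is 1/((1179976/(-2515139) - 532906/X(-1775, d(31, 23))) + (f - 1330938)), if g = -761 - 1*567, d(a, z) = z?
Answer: -68181479582326/135246792819877590605 ≈ -5.0413e-7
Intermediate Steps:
g = -1328 (g = -761 - 567 = -1328)
X(Y, w) = 1268 - 1328*Y*w (X(Y, w) = (-1328*Y)*w + 1268 = -1328*Y*w + 1268 = 1268 - 1328*Y*w)
1/((1179976/(-2515139) - 532906/X(-1775, d(31, 23))) + (f - 1330938)) = 1/((1179976/(-2515139) - 532906/(1268 - 1328*(-1775)*23)) + (-652691 - 1330938)) = 1/((1179976*(-1/2515139) - 532906/(1268 + 54215600)) - 1983629) = 1/((-1179976/2515139 - 532906/54216868) - 1983629) = 1/((-1179976/2515139 - 532906*1/54216868) - 1983629) = 1/((-1179976/2515139 - 266453/27108434) - 1983629) = 1/(-32657467849551/68181479582326 - 1983629) = 1/(-135246792819877590605/68181479582326) = -68181479582326/135246792819877590605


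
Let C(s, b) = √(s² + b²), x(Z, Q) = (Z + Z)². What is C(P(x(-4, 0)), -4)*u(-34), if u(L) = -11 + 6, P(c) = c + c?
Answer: -100*√41 ≈ -640.31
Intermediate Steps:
x(Z, Q) = 4*Z² (x(Z, Q) = (2*Z)² = 4*Z²)
P(c) = 2*c
u(L) = -5
C(s, b) = √(b² + s²)
C(P(x(-4, 0)), -4)*u(-34) = √((-4)² + (2*(4*(-4)²))²)*(-5) = √(16 + (2*(4*16))²)*(-5) = √(16 + (2*64)²)*(-5) = √(16 + 128²)*(-5) = √(16 + 16384)*(-5) = √16400*(-5) = (20*√41)*(-5) = -100*√41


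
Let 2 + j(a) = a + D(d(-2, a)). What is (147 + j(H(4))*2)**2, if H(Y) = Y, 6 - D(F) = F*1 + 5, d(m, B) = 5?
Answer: 20449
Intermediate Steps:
D(F) = 1 - F (D(F) = 6 - (F*1 + 5) = 6 - (F + 5) = 6 - (5 + F) = 6 + (-5 - F) = 1 - F)
j(a) = -6 + a (j(a) = -2 + (a + (1 - 1*5)) = -2 + (a + (1 - 5)) = -2 + (a - 4) = -2 + (-4 + a) = -6 + a)
(147 + j(H(4))*2)**2 = (147 + (-6 + 4)*2)**2 = (147 - 2*2)**2 = (147 - 4)**2 = 143**2 = 20449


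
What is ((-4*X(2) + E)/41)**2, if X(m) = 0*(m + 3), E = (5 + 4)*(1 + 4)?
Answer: 2025/1681 ≈ 1.2046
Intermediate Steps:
E = 45 (E = 9*5 = 45)
X(m) = 0 (X(m) = 0*(3 + m) = 0)
((-4*X(2) + E)/41)**2 = ((-4*0 + 45)/41)**2 = ((0 + 45)*(1/41))**2 = (45*(1/41))**2 = (45/41)**2 = 2025/1681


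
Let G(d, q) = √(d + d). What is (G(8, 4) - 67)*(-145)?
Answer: 9135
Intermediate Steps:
G(d, q) = √2*√d (G(d, q) = √(2*d) = √2*√d)
(G(8, 4) - 67)*(-145) = (√2*√8 - 67)*(-145) = (√2*(2*√2) - 67)*(-145) = (4 - 67)*(-145) = -63*(-145) = 9135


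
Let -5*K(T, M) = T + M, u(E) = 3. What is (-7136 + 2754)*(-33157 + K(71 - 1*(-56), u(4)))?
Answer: 145407906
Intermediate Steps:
K(T, M) = -M/5 - T/5 (K(T, M) = -(T + M)/5 = -(M + T)/5 = -M/5 - T/5)
(-7136 + 2754)*(-33157 + K(71 - 1*(-56), u(4))) = (-7136 + 2754)*(-33157 + (-⅕*3 - (71 - 1*(-56))/5)) = -4382*(-33157 + (-⅗ - (71 + 56)/5)) = -4382*(-33157 + (-⅗ - ⅕*127)) = -4382*(-33157 + (-⅗ - 127/5)) = -4382*(-33157 - 26) = -4382*(-33183) = 145407906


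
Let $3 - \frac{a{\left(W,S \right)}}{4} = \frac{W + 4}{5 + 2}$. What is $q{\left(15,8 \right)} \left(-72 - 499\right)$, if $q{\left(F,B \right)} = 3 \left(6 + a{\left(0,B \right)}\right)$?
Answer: $- \frac{188430}{7} \approx -26919.0$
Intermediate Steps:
$a{\left(W,S \right)} = \frac{68}{7} - \frac{4 W}{7}$ ($a{\left(W,S \right)} = 12 - 4 \frac{W + 4}{5 + 2} = 12 - 4 \frac{4 + W}{7} = 12 - 4 \left(4 + W\right) \frac{1}{7} = 12 - 4 \left(\frac{4}{7} + \frac{W}{7}\right) = 12 - \left(\frac{16}{7} + \frac{4 W}{7}\right) = \frac{68}{7} - \frac{4 W}{7}$)
$q{\left(F,B \right)} = \frac{330}{7}$ ($q{\left(F,B \right)} = 3 \left(6 + \left(\frac{68}{7} - 0\right)\right) = 3 \left(6 + \left(\frac{68}{7} + 0\right)\right) = 3 \left(6 + \frac{68}{7}\right) = 3 \cdot \frac{110}{7} = \frac{330}{7}$)
$q{\left(15,8 \right)} \left(-72 - 499\right) = \frac{330 \left(-72 - 499\right)}{7} = \frac{330}{7} \left(-571\right) = - \frac{188430}{7}$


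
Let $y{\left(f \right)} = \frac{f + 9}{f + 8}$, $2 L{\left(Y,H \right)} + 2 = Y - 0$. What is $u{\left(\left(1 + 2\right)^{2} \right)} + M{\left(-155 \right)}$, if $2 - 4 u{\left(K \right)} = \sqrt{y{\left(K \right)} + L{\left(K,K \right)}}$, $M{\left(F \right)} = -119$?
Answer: $- \frac{237}{2} - \frac{\sqrt{5270}}{136} \approx -119.03$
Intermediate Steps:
$L{\left(Y,H \right)} = -1 + \frac{Y}{2}$ ($L{\left(Y,H \right)} = -1 + \frac{Y - 0}{2} = -1 + \frac{Y + 0}{2} = -1 + \frac{Y}{2}$)
$y{\left(f \right)} = \frac{9 + f}{8 + f}$
$u{\left(K \right)} = \frac{1}{2} - \frac{\sqrt{-1 + \frac{K}{2} + \frac{9 + K}{8 + K}}}{4}$ ($u{\left(K \right)} = \frac{1}{2} - \frac{\sqrt{\frac{9 + K}{8 + K} + \left(-1 + \frac{K}{2}\right)}}{4} = \frac{1}{2} - \frac{\sqrt{-1 + \frac{K}{2} + \frac{9 + K}{8 + K}}}{4}$)
$u{\left(\left(1 + 2\right)^{2} \right)} + M{\left(-155 \right)} = \left(\frac{1}{2} - \frac{\sqrt{2} \sqrt{\left(1 + 2\right)^{2} + \frac{2}{8 + \left(1 + 2\right)^{2}}}}{8}\right) - 119 = \left(\frac{1}{2} - \frac{\sqrt{2} \sqrt{3^{2} + \frac{2}{8 + 3^{2}}}}{8}\right) - 119 = \left(\frac{1}{2} - \frac{\sqrt{2} \sqrt{9 + \frac{2}{8 + 9}}}{8}\right) - 119 = \left(\frac{1}{2} - \frac{\sqrt{2} \sqrt{9 + \frac{2}{17}}}{8}\right) - 119 = \left(\frac{1}{2} - \frac{\sqrt{2} \sqrt{\frac{155}{17}}}{8}\right) - 119 = \left(\frac{1}{2} - \frac{\sqrt{2} \frac{\sqrt{2635}}{17}}{8}\right) - 119 = \left(\frac{1}{2} - \frac{\sqrt{5270}}{136}\right) - 119 = - \frac{237}{2} - \frac{\sqrt{5270}}{136}$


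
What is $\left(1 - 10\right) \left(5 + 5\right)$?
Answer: $-90$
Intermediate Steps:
$\left(1 - 10\right) \left(5 + 5\right) = \left(-9\right) 10 = -90$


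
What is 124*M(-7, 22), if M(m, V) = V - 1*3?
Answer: 2356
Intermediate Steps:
M(m, V) = -3 + V (M(m, V) = V - 3 = -3 + V)
124*M(-7, 22) = 124*(-3 + 22) = 124*19 = 2356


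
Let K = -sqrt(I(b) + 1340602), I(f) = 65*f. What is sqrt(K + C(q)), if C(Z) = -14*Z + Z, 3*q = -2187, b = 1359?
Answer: sqrt(9477 - sqrt(1428937)) ≈ 91.003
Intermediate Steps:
q = -729 (q = (1/3)*(-2187) = -729)
C(Z) = -13*Z
K = -sqrt(1428937) (K = -sqrt(65*1359 + 1340602) = -sqrt(88335 + 1340602) = -sqrt(1428937) ≈ -1195.4)
sqrt(K + C(q)) = sqrt(-sqrt(1428937) - 13*(-729)) = sqrt(-sqrt(1428937) + 9477) = sqrt(9477 - sqrt(1428937))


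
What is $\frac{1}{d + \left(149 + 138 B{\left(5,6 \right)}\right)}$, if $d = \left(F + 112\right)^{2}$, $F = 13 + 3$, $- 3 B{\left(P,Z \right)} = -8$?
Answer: $\frac{1}{16901} \approx 5.9168 \cdot 10^{-5}$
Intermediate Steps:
$B{\left(P,Z \right)} = \frac{8}{3}$ ($B{\left(P,Z \right)} = \left(- \frac{1}{3}\right) \left(-8\right) = \frac{8}{3}$)
$F = 16$
$d = 16384$ ($d = \left(16 + 112\right)^{2} = 128^{2} = 16384$)
$\frac{1}{d + \left(149 + 138 B{\left(5,6 \right)}\right)} = \frac{1}{16384 + \left(149 + 138 \cdot \frac{8}{3}\right)} = \frac{1}{16384 + \left(149 + 368\right)} = \frac{1}{16384 + 517} = \frac{1}{16901}$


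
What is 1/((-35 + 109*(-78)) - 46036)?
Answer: -1/54573 ≈ -1.8324e-5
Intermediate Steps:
1/((-35 + 109*(-78)) - 46036) = 1/((-35 - 8502) - 46036) = 1/(-8537 - 46036) = 1/(-54573) = -1/54573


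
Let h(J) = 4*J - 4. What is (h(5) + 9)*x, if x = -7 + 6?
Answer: -25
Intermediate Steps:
x = -1
h(J) = -4 + 4*J
(h(5) + 9)*x = ((-4 + 4*5) + 9)*(-1) = ((-4 + 20) + 9)*(-1) = (16 + 9)*(-1) = 25*(-1) = -25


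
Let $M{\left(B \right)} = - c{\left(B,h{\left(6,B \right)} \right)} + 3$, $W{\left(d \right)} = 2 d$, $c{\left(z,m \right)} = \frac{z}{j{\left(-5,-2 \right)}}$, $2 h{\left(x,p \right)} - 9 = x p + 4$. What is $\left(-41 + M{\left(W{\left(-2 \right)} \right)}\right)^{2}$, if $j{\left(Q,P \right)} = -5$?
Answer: $\frac{37636}{25} \approx 1505.4$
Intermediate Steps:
$h{\left(x,p \right)} = \frac{13}{2} + \frac{p x}{2}$ ($h{\left(x,p \right)} = \frac{9}{2} + \frac{x p + 4}{2} = \frac{9}{2} + \frac{p x + 4}{2} = \frac{9}{2} + \frac{4 + p x}{2} = \frac{9}{2} + \left(2 + \frac{p x}{2}\right) = \frac{13}{2} + \frac{p x}{2}$)
$c{\left(z,m \right)} = - \frac{z}{5}$ ($c{\left(z,m \right)} = \frac{z}{-5} = z \left(- \frac{1}{5}\right) = - \frac{z}{5}$)
$M{\left(B \right)} = 3 + \frac{B}{5}$ ($M{\left(B \right)} = - \frac{\left(-1\right) B}{5} + 3 = \frac{B}{5} + 3 = 3 + \frac{B}{5}$)
$\left(-41 + M{\left(W{\left(-2 \right)} \right)}\right)^{2} = \left(-41 + \left(3 + \frac{2 \left(-2\right)}{5}\right)\right)^{2} = \left(-41 + \left(3 + \frac{1}{5} \left(-4\right)\right)\right)^{2} = \left(-41 + \left(3 - \frac{4}{5}\right)\right)^{2} = \left(-41 + \frac{11}{5}\right)^{2} = \left(- \frac{194}{5}\right)^{2} = \frac{37636}{25}$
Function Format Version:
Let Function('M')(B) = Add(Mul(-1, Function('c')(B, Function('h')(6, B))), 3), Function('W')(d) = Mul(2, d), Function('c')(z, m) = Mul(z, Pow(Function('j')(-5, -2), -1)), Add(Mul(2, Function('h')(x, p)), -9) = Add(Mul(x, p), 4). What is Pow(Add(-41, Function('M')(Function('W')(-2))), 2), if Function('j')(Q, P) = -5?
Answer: Rational(37636, 25) ≈ 1505.4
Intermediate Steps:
Function('h')(x, p) = Add(Rational(13, 2), Mul(Rational(1, 2), p, x)) (Function('h')(x, p) = Add(Rational(9, 2), Mul(Rational(1, 2), Add(Mul(x, p), 4))) = Add(Rational(9, 2), Mul(Rational(1, 2), Add(Mul(p, x), 4))) = Add(Rational(9, 2), Mul(Rational(1, 2), Add(4, Mul(p, x)))) = Add(Rational(9, 2), Add(2, Mul(Rational(1, 2), p, x))) = Add(Rational(13, 2), Mul(Rational(1, 2), p, x)))
Function('c')(z, m) = Mul(Rational(-1, 5), z) (Function('c')(z, m) = Mul(z, Pow(-5, -1)) = Mul(z, Rational(-1, 5)) = Mul(Rational(-1, 5), z))
Function('M')(B) = Add(3, Mul(Rational(1, 5), B)) (Function('M')(B) = Add(Mul(-1, Mul(Rational(-1, 5), B)), 3) = Add(Mul(Rational(1, 5), B), 3) = Add(3, Mul(Rational(1, 5), B)))
Pow(Add(-41, Function('M')(Function('W')(-2))), 2) = Pow(Add(-41, Add(3, Mul(Rational(1, 5), Mul(2, -2)))), 2) = Pow(Add(-41, Add(3, Mul(Rational(1, 5), -4))), 2) = Pow(Add(-41, Add(3, Rational(-4, 5))), 2) = Pow(Add(-41, Rational(11, 5)), 2) = Pow(Rational(-194, 5), 2) = Rational(37636, 25)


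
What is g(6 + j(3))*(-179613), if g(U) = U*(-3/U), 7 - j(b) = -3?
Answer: 538839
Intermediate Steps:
j(b) = 10 (j(b) = 7 - 1*(-3) = 7 + 3 = 10)
g(U) = -3
g(6 + j(3))*(-179613) = -3*(-179613) = 538839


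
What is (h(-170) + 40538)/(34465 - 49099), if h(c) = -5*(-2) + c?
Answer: -20189/7317 ≈ -2.7592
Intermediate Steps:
h(c) = 10 + c
(h(-170) + 40538)/(34465 - 49099) = ((10 - 170) + 40538)/(34465 - 49099) = (-160 + 40538)/(-14634) = 40378*(-1/14634) = -20189/7317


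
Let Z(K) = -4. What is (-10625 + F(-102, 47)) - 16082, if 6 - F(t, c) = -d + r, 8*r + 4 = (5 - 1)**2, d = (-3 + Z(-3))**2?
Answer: -53307/2 ≈ -26654.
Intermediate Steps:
d = 49 (d = (-3 - 4)**2 = (-7)**2 = 49)
r = 3/2 (r = -1/2 + (5 - 1)**2/8 = -1/2 + (1/8)*4**2 = -1/2 + (1/8)*16 = -1/2 + 2 = 3/2 ≈ 1.5000)
F(t, c) = 107/2 (F(t, c) = 6 - (-1*49 + 3/2) = 6 - (-49 + 3/2) = 6 - 1*(-95/2) = 6 + 95/2 = 107/2)
(-10625 + F(-102, 47)) - 16082 = (-10625 + 107/2) - 16082 = -21143/2 - 16082 = -53307/2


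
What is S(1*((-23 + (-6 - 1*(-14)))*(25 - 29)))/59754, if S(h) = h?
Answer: 10/9959 ≈ 0.0010041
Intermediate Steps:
S(1*((-23 + (-6 - 1*(-14)))*(25 - 29)))/59754 = (1*((-23 + (-6 - 1*(-14)))*(25 - 29)))/59754 = (1*((-23 + (-6 + 14))*(-4)))*(1/59754) = (1*((-23 + 8)*(-4)))*(1/59754) = (1*(-15*(-4)))*(1/59754) = (1*60)*(1/59754) = 60*(1/59754) = 10/9959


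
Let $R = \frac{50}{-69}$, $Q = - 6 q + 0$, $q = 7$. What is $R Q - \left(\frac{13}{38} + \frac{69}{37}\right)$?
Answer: $\frac{912831}{32338} \approx 28.228$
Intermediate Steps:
$Q = -42$ ($Q = \left(-6\right) 7 + 0 = -42 + 0 = -42$)
$R = - \frac{50}{69}$ ($R = 50 \left(- \frac{1}{69}\right) = - \frac{50}{69} \approx -0.72464$)
$R Q - \left(\frac{13}{38} + \frac{69}{37}\right) = \left(- \frac{50}{69}\right) \left(-42\right) - \left(\frac{13}{38} + \frac{69}{37}\right) = \frac{700}{23} - \frac{3103}{1406} = \frac{912831}{32338}$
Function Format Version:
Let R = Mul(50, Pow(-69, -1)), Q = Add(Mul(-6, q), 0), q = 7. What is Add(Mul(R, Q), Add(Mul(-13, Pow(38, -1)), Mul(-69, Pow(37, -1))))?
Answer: Rational(912831, 32338) ≈ 28.228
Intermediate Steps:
Q = -42 (Q = Add(Mul(-6, 7), 0) = Add(-42, 0) = -42)
R = Rational(-50, 69) (R = Mul(50, Rational(-1, 69)) = Rational(-50, 69) ≈ -0.72464)
Add(Mul(R, Q), Add(Mul(-13, Pow(38, -1)), Mul(-69, Pow(37, -1)))) = Add(Mul(Rational(-50, 69), -42), Add(Mul(-13, Pow(38, -1)), Mul(-69, Pow(37, -1)))) = Add(Rational(700, 23), Add(Mul(-13, Rational(1, 38)), Mul(-69, Rational(1, 37)))) = Add(Rational(700, 23), Add(Rational(-13, 38), Rational(-69, 37))) = Add(Rational(700, 23), Rational(-3103, 1406)) = Rational(912831, 32338)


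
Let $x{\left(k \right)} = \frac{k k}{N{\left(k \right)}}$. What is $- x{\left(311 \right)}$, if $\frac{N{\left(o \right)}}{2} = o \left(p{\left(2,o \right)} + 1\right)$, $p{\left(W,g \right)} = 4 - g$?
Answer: $\frac{311}{612} \approx 0.50817$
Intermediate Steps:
$N{\left(o \right)} = 2 o \left(5 - o\right)$ ($N{\left(o \right)} = 2 o \left(\left(4 - o\right) + 1\right) = 2 o \left(5 - o\right)$)
$x{\left(k \right)} = \frac{k}{2 \left(5 - k\right)}$ ($x{\left(k \right)} = \frac{k k}{2 k \left(5 - k\right)} = k^{2} \frac{1}{2 k \left(5 - k\right)} = \frac{k}{2 \left(5 - k\right)}$)
$- x{\left(311 \right)} = - \frac{\left(-1\right) 311}{-10 + 2 \cdot 311} = - \frac{\left(-1\right) 311}{-10 + 622} = - \frac{\left(-1\right) 311}{612} = \left(-1\right) \left(- \frac{311}{612}\right) = \frac{311}{612}$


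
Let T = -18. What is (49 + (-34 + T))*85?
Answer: -255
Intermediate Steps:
(49 + (-34 + T))*85 = (49 + (-34 - 18))*85 = (49 - 52)*85 = -3*85 = -255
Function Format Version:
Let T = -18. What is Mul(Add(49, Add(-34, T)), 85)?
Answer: -255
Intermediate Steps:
Mul(Add(49, Add(-34, T)), 85) = Mul(Add(49, Add(-34, -18)), 85) = Mul(Add(49, -52), 85) = Mul(-3, 85) = -255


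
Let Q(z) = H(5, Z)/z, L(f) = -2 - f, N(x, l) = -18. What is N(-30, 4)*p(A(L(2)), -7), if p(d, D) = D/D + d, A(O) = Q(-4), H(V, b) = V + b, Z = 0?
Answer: 9/2 ≈ 4.5000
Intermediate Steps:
Q(z) = 5/z (Q(z) = (5 + 0)/z = 5/z)
A(O) = -5/4 (A(O) = 5/(-4) = 5*(-¼) = -5/4)
p(d, D) = 1 + d
N(-30, 4)*p(A(L(2)), -7) = -18*(1 - 5/4) = -18*(-¼) = 9/2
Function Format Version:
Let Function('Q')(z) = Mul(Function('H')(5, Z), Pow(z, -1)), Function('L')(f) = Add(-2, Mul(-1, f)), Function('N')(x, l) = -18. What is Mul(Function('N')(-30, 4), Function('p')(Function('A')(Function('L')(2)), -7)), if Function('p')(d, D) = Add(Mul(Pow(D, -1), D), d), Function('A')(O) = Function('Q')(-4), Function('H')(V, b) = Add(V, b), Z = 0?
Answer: Rational(9, 2) ≈ 4.5000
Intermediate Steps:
Function('Q')(z) = Mul(5, Pow(z, -1)) (Function('Q')(z) = Mul(Add(5, 0), Pow(z, -1)) = Mul(5, Pow(z, -1)))
Function('A')(O) = Rational(-5, 4) (Function('A')(O) = Mul(5, Pow(-4, -1)) = Mul(5, Rational(-1, 4)) = Rational(-5, 4))
Function('p')(d, D) = Add(1, d)
Mul(Function('N')(-30, 4), Function('p')(Function('A')(Function('L')(2)), -7)) = Mul(-18, Add(1, Rational(-5, 4))) = Mul(-18, Rational(-1, 4)) = Rational(9, 2)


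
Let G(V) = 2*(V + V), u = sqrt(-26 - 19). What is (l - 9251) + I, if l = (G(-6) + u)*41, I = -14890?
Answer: -25125 + 123*I*sqrt(5) ≈ -25125.0 + 275.04*I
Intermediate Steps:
u = 3*I*sqrt(5) (u = sqrt(-45) = 3*I*sqrt(5) ≈ 6.7082*I)
G(V) = 4*V (G(V) = 2*(2*V) = 4*V)
l = -984 + 123*I*sqrt(5) (l = (4*(-6) + 3*I*sqrt(5))*41 = (-24 + 3*I*sqrt(5))*41 = -984 + 123*I*sqrt(5) ≈ -984.0 + 275.04*I)
(l - 9251) + I = ((-984 + 123*I*sqrt(5)) - 9251) - 14890 = (-10235 + 123*I*sqrt(5)) - 14890 = -25125 + 123*I*sqrt(5)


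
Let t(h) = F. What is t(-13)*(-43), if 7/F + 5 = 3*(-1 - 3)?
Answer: 301/17 ≈ 17.706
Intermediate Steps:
F = -7/17 (F = 7/(-5 + 3*(-1 - 3)) = 7/(-5 + 3*(-4)) = 7/(-5 - 12) = 7/(-17) = 7*(-1/17) = -7/17 ≈ -0.41176)
t(h) = -7/17
t(-13)*(-43) = -7/17*(-43) = 301/17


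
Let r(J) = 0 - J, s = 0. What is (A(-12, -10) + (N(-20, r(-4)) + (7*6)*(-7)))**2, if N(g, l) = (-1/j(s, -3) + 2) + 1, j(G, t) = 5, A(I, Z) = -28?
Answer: 2547216/25 ≈ 1.0189e+5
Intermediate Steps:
r(J) = -J
N(g, l) = 14/5 (N(g, l) = (-1/5 + 2) + 1 = 9/5 + 1 = 14/5)
(A(-12, -10) + (N(-20, r(-4)) + (7*6)*(-7)))**2 = (-28 + (14/5 + (7*6)*(-7)))**2 = (-28 + (14/5 + 42*(-7)))**2 = (-28 + (14/5 - 294))**2 = (-28 - 1456/5)**2 = (-1596/5)**2 = 2547216/25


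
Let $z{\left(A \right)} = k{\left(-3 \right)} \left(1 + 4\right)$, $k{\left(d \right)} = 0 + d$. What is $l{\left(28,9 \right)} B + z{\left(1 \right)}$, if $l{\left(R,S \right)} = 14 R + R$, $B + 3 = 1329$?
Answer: $556905$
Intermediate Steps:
$B = 1326$ ($B = -3 + 1329 = 1326$)
$k{\left(d \right)} = d$
$l{\left(R,S \right)} = 15 R$
$z{\left(A \right)} = -15$ ($z{\left(A \right)} = - 3 \left(1 + 4\right) = \left(-3\right) 5 = -15$)
$l{\left(28,9 \right)} B + z{\left(1 \right)} = 15 \cdot 28 \cdot 1326 - 15 = 420 \cdot 1326 - 15 = 556920 - 15 = 556905$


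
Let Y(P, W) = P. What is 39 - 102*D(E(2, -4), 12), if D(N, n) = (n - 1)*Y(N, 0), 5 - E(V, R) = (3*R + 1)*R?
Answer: 43797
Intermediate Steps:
E(V, R) = 5 - R*(1 + 3*R) (E(V, R) = 5 - (3*R + 1)*R = 5 - (1 + 3*R)*R = 5 - R*(1 + 3*R))
D(N, n) = N*(-1 + n) (D(N, n) = (n - 1)*N = (-1 + n)*N = N*(-1 + n))
39 - 102*D(E(2, -4), 12) = 39 - 102*(5 - 1*(-4) - 3*(-4)²)*(-1 + 12) = 39 - 102*(5 + 4 - 3*16)*11 = 39 - 102*(5 + 4 - 48)*11 = 39 - (-3978)*11 = 39 - 102*(-429) = 39 + 43758 = 43797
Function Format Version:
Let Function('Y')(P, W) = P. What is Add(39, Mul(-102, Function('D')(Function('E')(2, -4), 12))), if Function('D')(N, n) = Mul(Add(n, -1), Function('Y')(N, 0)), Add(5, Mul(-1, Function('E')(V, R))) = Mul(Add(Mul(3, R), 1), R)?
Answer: 43797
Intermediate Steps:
Function('E')(V, R) = Add(5, Mul(-1, R, Add(1, Mul(3, R)))) (Function('E')(V, R) = Add(5, Mul(-1, Mul(Add(Mul(3, R), 1), R))) = Add(5, Mul(-1, Mul(Add(1, Mul(3, R)), R))) = Add(5, Mul(-1, Mul(R, Add(1, Mul(3, R))))) = Add(5, Mul(-1, R, Add(1, Mul(3, R)))))
Function('D')(N, n) = Mul(N, Add(-1, n)) (Function('D')(N, n) = Mul(Add(n, -1), N) = Mul(Add(-1, n), N) = Mul(N, Add(-1, n)))
Add(39, Mul(-102, Function('D')(Function('E')(2, -4), 12))) = Add(39, Mul(-102, Mul(Add(5, Mul(-1, -4), Mul(-3, Pow(-4, 2))), Add(-1, 12)))) = Add(39, Mul(-102, Mul(Add(5, 4, Mul(-3, 16)), 11))) = Add(39, Mul(-102, Mul(Add(5, 4, -48), 11))) = Add(39, Mul(-102, Mul(-39, 11))) = Add(39, Mul(-102, -429)) = Add(39, 43758) = 43797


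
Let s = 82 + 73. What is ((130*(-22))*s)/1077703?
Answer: -40300/97973 ≈ -0.41134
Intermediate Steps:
s = 155
((130*(-22))*s)/1077703 = ((130*(-22))*155)/1077703 = -2860*155*(1/1077703) = -443300*1/1077703 = -40300/97973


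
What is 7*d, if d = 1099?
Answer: 7693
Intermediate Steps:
7*d = 7*1099 = 7693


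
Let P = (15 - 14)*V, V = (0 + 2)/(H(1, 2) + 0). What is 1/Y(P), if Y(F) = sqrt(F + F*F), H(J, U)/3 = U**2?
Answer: 6*sqrt(7)/7 ≈ 2.2678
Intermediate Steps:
H(J, U) = 3*U**2
V = 1/6 (V = (0 + 2)/(3*2**2 + 0) = 2/(3*4 + 0) = 2/(12 + 0) = 2/12 = 2*(1/12) = 1/6 ≈ 0.16667)
P = 1/6 (P = (15 - 14)*(1/6) = 1*(1/6) = 1/6 ≈ 0.16667)
Y(F) = sqrt(F + F**2)
1/Y(P) = 1/(sqrt((1 + 1/6)/6)) = 1/(sqrt((1/6)*(7/6))) = 1/(sqrt(7/36)) = 1/(sqrt(7)/6) = 6*sqrt(7)/7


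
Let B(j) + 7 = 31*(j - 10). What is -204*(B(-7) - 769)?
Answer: 265812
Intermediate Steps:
B(j) = -317 + 31*j (B(j) = -7 + 31*(j - 10) = -7 + 31*(-10 + j) = -7 + (-310 + 31*j) = -317 + 31*j)
-204*(B(-7) - 769) = -204*((-317 + 31*(-7)) - 769) = -204*((-317 - 217) - 769) = -204*(-534 - 769) = -204*(-1303) = 265812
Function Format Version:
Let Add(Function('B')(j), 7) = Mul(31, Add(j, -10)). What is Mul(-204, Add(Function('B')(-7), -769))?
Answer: 265812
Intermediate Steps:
Function('B')(j) = Add(-317, Mul(31, j)) (Function('B')(j) = Add(-7, Mul(31, Add(j, -10))) = Add(-7, Mul(31, Add(-10, j))) = Add(-7, Add(-310, Mul(31, j))) = Add(-317, Mul(31, j)))
Mul(-204, Add(Function('B')(-7), -769)) = Mul(-204, Add(Add(-317, Mul(31, -7)), -769)) = Mul(-204, Add(Add(-317, -217), -769)) = Mul(-204, Add(-534, -769)) = Mul(-204, -1303) = 265812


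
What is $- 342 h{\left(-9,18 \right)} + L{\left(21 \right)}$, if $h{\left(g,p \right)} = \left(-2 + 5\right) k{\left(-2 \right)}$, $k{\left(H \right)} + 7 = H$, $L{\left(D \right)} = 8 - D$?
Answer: $9221$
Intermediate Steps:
$k{\left(H \right)} = -7 + H$
$h{\left(g,p \right)} = -27$ ($h{\left(g,p \right)} = \left(-2 + 5\right) \left(-7 - 2\right) = 3 \left(-9\right) = -27$)
$- 342 h{\left(-9,18 \right)} + L{\left(21 \right)} = \left(-342\right) \left(-27\right) + \left(8 - 21\right) = 9234 + \left(8 - 21\right) = 9234 - 13 = 9221$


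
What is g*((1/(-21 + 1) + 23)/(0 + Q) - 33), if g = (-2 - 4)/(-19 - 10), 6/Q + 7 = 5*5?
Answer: 2151/290 ≈ 7.4172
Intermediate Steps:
Q = ⅓ (Q = 6/(-7 + 5*5) = 6/(-7 + 25) = 6/18 = 6*(1/18) = ⅓ ≈ 0.33333)
g = 6/29 (g = -6/(-29) = -6*(-1/29) = 6/29 ≈ 0.20690)
g*((1/(-21 + 1) + 23)/(0 + Q) - 33) = 6*((1/(-21 + 1) + 23)/(0 + ⅓) - 33)/29 = 6*((1/(-20) + 23)/(⅓) - 33)/29 = 6*((-1/20 + 23)*3 - 33)/29 = 6*((459/20)*3 - 33)/29 = 6*(1377/20 - 33)/29 = (6/29)*(717/20) = 2151/290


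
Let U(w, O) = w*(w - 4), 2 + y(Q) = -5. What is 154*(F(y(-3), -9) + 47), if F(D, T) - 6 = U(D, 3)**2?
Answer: 921228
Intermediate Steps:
y(Q) = -7 (y(Q) = -2 - 5 = -7)
U(w, O) = w*(-4 + w)
F(D, T) = 6 + D**2*(-4 + D)**2 (F(D, T) = 6 + (D*(-4 + D))**2 = 6 + D**2*(-4 + D)**2)
154*(F(y(-3), -9) + 47) = 154*((6 + (-7)**2*(-4 - 7)**2) + 47) = 154*((6 + 49*(-11)**2) + 47) = 154*((6 + 49*121) + 47) = 154*((6 + 5929) + 47) = 154*(5935 + 47) = 154*5982 = 921228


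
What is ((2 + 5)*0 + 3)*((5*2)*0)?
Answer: 0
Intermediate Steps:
((2 + 5)*0 + 3)*((5*2)*0) = (7*0 + 3)*(10*0) = (0 + 3)*0 = 3*0 = 0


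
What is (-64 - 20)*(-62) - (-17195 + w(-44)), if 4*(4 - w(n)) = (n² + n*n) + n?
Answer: 23356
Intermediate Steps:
w(n) = 4 - n²/2 - n/4 (w(n) = 4 - ((n² + n*n) + n)/4 = 4 - ((n² + n²) + n)/4 = 4 - (2*n² + n)/4 = 4 - (n + 2*n²)/4 = 4 + (-n²/2 - n/4) = 4 - n²/2 - n/4)
(-64 - 20)*(-62) - (-17195 + w(-44)) = (-64 - 20)*(-62) - (-17195 + (4 - ½*(-44)² - ¼*(-44))) = -84*(-62) - (-17195 + (4 - ½*1936 + 11)) = 5208 - (-17195 + (4 - 968 + 11)) = 5208 - (-17195 - 953) = 5208 - 1*(-18148) = 5208 + 18148 = 23356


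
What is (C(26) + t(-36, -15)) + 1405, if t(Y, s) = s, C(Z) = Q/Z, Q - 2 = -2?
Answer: 1390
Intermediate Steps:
Q = 0 (Q = 2 - 2 = 0)
C(Z) = 0 (C(Z) = 0/Z = 0)
(C(26) + t(-36, -15)) + 1405 = (0 - 15) + 1405 = -15 + 1405 = 1390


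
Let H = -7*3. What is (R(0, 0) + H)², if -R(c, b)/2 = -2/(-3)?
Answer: 4489/9 ≈ 498.78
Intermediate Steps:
R(c, b) = -4/3 (R(c, b) = -(-4)/(-3) = -(-4)*(-1)/3 = -2*⅔ = -4/3)
H = -21
(R(0, 0) + H)² = (-4/3 - 21)² = (-67/3)² = 4489/9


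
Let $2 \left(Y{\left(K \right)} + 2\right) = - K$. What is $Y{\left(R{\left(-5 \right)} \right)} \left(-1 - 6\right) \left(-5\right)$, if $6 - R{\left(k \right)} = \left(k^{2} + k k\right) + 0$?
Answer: $700$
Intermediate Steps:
$R{\left(k \right)} = 6 - 2 k^{2}$ ($R{\left(k \right)} = 6 - \left(\left(k^{2} + k k\right) + 0\right) = 6 - \left(\left(k^{2} + k^{2}\right) + 0\right) = 6 - \left(2 k^{2} + 0\right) = 6 - 2 k^{2}$)
$Y{\left(K \right)} = -2 - \frac{K}{2}$ ($Y{\left(K \right)} = -2 + \frac{\left(-1\right) K}{2} = -2 - \frac{K}{2}$)
$Y{\left(R{\left(-5 \right)} \right)} \left(-1 - 6\right) \left(-5\right) = \left(-2 - \frac{6 - 2 \left(-5\right)^{2}}{2}\right) \left(-1 - 6\right) \left(-5\right) = \left(-2 - \frac{6 - 50}{2}\right) \left(\left(-7\right) \left(-5\right)\right) = \left(-2 - \frac{6 - 50}{2}\right) 35 = \left(-2 - -22\right) 35 = \left(-2 + 22\right) 35 = 20 \cdot 35 = 700$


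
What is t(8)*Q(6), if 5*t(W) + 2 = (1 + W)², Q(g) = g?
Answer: 474/5 ≈ 94.800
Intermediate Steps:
t(W) = -⅖ + (1 + W)²/5
t(8)*Q(6) = (-⅖ + (1 + 8)²/5)*6 = (-⅖ + (⅕)*9²)*6 = (-⅖ + (⅕)*81)*6 = (-⅖ + 81/5)*6 = (79/5)*6 = 474/5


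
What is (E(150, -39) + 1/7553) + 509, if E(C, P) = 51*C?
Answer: 61624928/7553 ≈ 8159.0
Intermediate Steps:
(E(150, -39) + 1/7553) + 509 = (51*150 + 1/7553) + 509 = (7650 + 1/7553) + 509 = 57780451/7553 + 509 = 61624928/7553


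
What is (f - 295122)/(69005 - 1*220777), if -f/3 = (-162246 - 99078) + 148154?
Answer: -11097/37943 ≈ -0.29247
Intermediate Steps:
f = 339510 (f = -3*((-162246 - 99078) + 148154) = -3*(-261324 + 148154) = -3*(-113170) = 339510)
(f - 295122)/(69005 - 1*220777) = (339510 - 295122)/(69005 - 1*220777) = 44388/(69005 - 220777) = 44388/(-151772) = 44388*(-1/151772) = -11097/37943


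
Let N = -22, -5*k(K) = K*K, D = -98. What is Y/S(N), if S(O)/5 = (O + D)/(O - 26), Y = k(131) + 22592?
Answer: 191598/125 ≈ 1532.8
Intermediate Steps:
k(K) = -K**2/5 (k(K) = -K*K/5 = -K**2/5)
Y = 95799/5 (Y = -1/5*131**2 + 22592 = -1/5*17161 + 22592 = -17161/5 + 22592 = 95799/5 ≈ 19160.)
S(O) = 5*(-98 + O)/(-26 + O) (S(O) = 5*((O - 98)/(O - 26)) = 5*((-98 + O)/(-26 + O)) = 5*(-98 + O)/(-26 + O))
Y/S(N) = 95799/(5*((5*(-98 - 22)/(-26 - 22)))) = 95799/(5*((5*(-120)/(-48)))) = 95799/(5*((5*(-1/48)*(-120)))) = 95799/(5*(25/2)) = (95799/5)*(2/25) = 191598/125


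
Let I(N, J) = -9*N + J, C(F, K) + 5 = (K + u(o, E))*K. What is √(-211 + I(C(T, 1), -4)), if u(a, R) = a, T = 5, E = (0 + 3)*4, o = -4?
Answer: I*√143 ≈ 11.958*I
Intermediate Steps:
E = 12 (E = 3*4 = 12)
C(F, K) = -5 + K*(-4 + K) (C(F, K) = -5 + (K - 4)*K = -5 + (-4 + K)*K = -5 + K*(-4 + K))
I(N, J) = J - 9*N
√(-211 + I(C(T, 1), -4)) = √(-211 + (-4 - 9*(-5 + 1² - 4*1))) = √(-211 + (-4 - 9*(-5 + 1 - 4))) = √(-211 + (-4 - 9*(-8))) = √(-211 + (-4 + 72)) = √(-211 + 68) = √(-143) = I*√143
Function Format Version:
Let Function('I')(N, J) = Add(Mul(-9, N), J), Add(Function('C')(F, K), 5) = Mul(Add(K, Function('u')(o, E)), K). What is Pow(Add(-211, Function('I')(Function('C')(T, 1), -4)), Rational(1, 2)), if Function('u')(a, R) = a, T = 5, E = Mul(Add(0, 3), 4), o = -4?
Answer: Mul(I, Pow(143, Rational(1, 2))) ≈ Mul(11.958, I)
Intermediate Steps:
E = 12 (E = Mul(3, 4) = 12)
Function('C')(F, K) = Add(-5, Mul(K, Add(-4, K))) (Function('C')(F, K) = Add(-5, Mul(Add(K, -4), K)) = Add(-5, Mul(Add(-4, K), K)) = Add(-5, Mul(K, Add(-4, K))))
Function('I')(N, J) = Add(J, Mul(-9, N))
Pow(Add(-211, Function('I')(Function('C')(T, 1), -4)), Rational(1, 2)) = Pow(Add(-211, Add(-4, Mul(-9, Add(-5, Pow(1, 2), Mul(-4, 1))))), Rational(1, 2)) = Pow(Add(-211, Add(-4, Mul(-9, Add(-5, 1, -4)))), Rational(1, 2)) = Pow(Add(-211, Add(-4, Mul(-9, -8))), Rational(1, 2)) = Pow(Add(-211, Add(-4, 72)), Rational(1, 2)) = Pow(Add(-211, 68), Rational(1, 2)) = Pow(-143, Rational(1, 2)) = Mul(I, Pow(143, Rational(1, 2)))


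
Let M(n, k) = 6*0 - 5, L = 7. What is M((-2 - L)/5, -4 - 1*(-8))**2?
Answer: 25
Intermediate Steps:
M(n, k) = -5 (M(n, k) = 0 - 5 = -5)
M((-2 - L)/5, -4 - 1*(-8))**2 = (-5)**2 = 25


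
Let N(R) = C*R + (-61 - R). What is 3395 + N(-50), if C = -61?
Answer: 6434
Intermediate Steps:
N(R) = -61 - 62*R (N(R) = -61*R + (-61 - R) = -61 - 62*R)
3395 + N(-50) = 3395 + (-61 - 62*(-50)) = 3395 + (-61 + 3100) = 3395 + 3039 = 6434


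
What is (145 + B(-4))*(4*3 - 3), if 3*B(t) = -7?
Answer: 1284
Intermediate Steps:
B(t) = -7/3 (B(t) = (⅓)*(-7) = -7/3)
(145 + B(-4))*(4*3 - 3) = (145 - 7/3)*(4*3 - 3) = 428*(12 - 3)/3 = (428/3)*9 = 1284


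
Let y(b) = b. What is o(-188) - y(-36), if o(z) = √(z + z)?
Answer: 36 + 2*I*√94 ≈ 36.0 + 19.391*I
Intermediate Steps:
o(z) = √2*√z (o(z) = √(2*z) = √2*√z)
o(-188) - y(-36) = √2*√(-188) - 1*(-36) = √2*(2*I*√47) + 36 = 2*I*√94 + 36 = 36 + 2*I*√94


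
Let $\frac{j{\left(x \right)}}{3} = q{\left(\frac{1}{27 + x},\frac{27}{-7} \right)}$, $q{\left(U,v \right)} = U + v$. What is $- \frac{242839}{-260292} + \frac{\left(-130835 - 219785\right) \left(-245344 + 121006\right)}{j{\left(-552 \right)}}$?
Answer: $- \frac{992908974447262093}{263675796} \approx -3.7656 \cdot 10^{9}$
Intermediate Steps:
$j{\left(x \right)} = - \frac{81}{7} + \frac{3}{27 + x}$ ($j{\left(x \right)} = 3 \left(\frac{1}{27 + x} + \frac{27}{-7}\right) = 3 \left(\frac{1}{27 + x} + 27 \left(- \frac{1}{7}\right)\right) = 3 \left(\frac{1}{27 + x} - \frac{27}{7}\right) = 3 \left(- \frac{27}{7} + \frac{1}{27 + x}\right) = - \frac{81}{7} + \frac{3}{27 + x}$)
$- \frac{242839}{-260292} + \frac{\left(-130835 - 219785\right) \left(-245344 + 121006\right)}{j{\left(-552 \right)}} = - \frac{242839}{-260292} + \frac{\left(-130835 - 219785\right) \left(-245344 + 121006\right)}{\frac{3}{7} \frac{1}{27 - 552} \left(-722 - -14904\right)} = \left(-242839\right) \left(- \frac{1}{260292}\right) + \frac{\left(-350620\right) \left(-124338\right)}{\frac{3}{7} \frac{1}{-525} \left(-722 + 14904\right)} = \frac{242839}{260292} + \frac{43595389560}{\frac{3}{7} \left(- \frac{1}{525}\right) 14182} = \frac{242839}{260292} + \frac{43595389560}{- \frac{2026}{175}} = \frac{242839}{260292} + 43595389560 \left(- \frac{175}{2026}\right) = \frac{242839}{260292} - \frac{3814596586500}{1013} = - \frac{992908974447262093}{263675796}$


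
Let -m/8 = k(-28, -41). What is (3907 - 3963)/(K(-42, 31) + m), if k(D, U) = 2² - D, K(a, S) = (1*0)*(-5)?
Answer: 7/32 ≈ 0.21875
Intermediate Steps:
K(a, S) = 0 (K(a, S) = 0*(-5) = 0)
k(D, U) = 4 - D
m = -256 (m = -8*(4 - 1*(-28)) = -8*(4 + 28) = -8*32 = -256)
(3907 - 3963)/(K(-42, 31) + m) = (3907 - 3963)/(0 - 256) = -56/(-256) = -56*(-1/256) = 7/32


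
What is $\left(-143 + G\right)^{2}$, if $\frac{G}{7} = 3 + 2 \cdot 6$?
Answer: $1444$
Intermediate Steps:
$G = 105$ ($G = 7 \left(3 + 2 \cdot 6\right) = 7 \left(3 + 12\right) = 7 \cdot 15 = 105$)
$\left(-143 + G\right)^{2} = \left(-143 + 105\right)^{2} = \left(-38\right)^{2} = 1444$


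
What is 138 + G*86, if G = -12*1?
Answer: -894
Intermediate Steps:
G = -12
138 + G*86 = 138 - 12*86 = 138 - 1032 = -894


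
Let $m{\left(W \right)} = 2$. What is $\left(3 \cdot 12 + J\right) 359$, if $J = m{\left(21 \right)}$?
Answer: $13642$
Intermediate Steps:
$J = 2$
$\left(3 \cdot 12 + J\right) 359 = \left(3 \cdot 12 + 2\right) 359 = \left(36 + 2\right) 359 = 38 \cdot 359 = 13642$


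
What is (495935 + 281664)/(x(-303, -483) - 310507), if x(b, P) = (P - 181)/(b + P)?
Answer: -305596407/122028919 ≈ -2.5043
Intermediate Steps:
x(b, P) = (-181 + P)/(P + b)
(495935 + 281664)/(x(-303, -483) - 310507) = (495935 + 281664)/((-181 - 483)/(-483 - 303) - 310507) = 777599/(-664/(-786) - 310507) = 777599/(-1/786*(-664) - 310507) = 777599/(332/393 - 310507) = 777599/(-122028919/393) = 777599*(-393/122028919) = -305596407/122028919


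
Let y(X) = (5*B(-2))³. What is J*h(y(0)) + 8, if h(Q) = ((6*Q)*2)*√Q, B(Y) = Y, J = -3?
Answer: 8 + 360000*I*√10 ≈ 8.0 + 1.1384e+6*I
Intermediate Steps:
y(X) = -1000 (y(X) = (5*(-2))³ = (-10)³ = -1000)
h(Q) = 12*Q^(3/2) (h(Q) = (12*Q)*√Q = 12*Q^(3/2))
J*h(y(0)) + 8 = -36*(-1000)^(3/2) + 8 = -36*(-10000*I*√10) + 8 = -(-360000)*I*√10 + 8 = 360000*I*√10 + 8 = 8 + 360000*I*√10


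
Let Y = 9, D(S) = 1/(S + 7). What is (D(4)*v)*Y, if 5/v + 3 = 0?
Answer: -15/11 ≈ -1.3636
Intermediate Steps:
D(S) = 1/(7 + S)
v = -5/3 (v = 5/(-3 + 0) = 5/(-3) = 5*(-⅓) = -5/3 ≈ -1.6667)
(D(4)*v)*Y = (-5/3/(7 + 4))*9 = (-5/3/11)*9 = ((1/11)*(-5/3))*9 = -5/33*9 = -15/11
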